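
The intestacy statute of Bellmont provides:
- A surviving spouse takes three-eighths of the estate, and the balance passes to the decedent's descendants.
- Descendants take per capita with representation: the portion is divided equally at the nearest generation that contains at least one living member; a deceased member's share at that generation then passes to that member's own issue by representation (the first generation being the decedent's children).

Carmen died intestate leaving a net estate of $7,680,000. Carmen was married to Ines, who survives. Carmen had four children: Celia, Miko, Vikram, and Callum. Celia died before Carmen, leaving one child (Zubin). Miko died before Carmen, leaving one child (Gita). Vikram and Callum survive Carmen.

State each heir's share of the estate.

Ines: $2,880,000; Zubin: $1,200,000; Gita: $1,200,000; Vikram: $1,200,000; Callum: $1,200,000

Ines takes three-eighths of $7,680,000 = $2,880,000. The remaining $4,800,000 passes to the descendants.
The descendants' portion ($4,800,000) is divided into 4 shares of $1,200,000: Vikram and Callum each take $1,200,000; Celia's $1,200,000 share passes to Celia's issue; Miko's $1,200,000 share passes to Miko's issue.
Celia's share ($1,200,000) passes entirely to Zubin.
Miko's share ($1,200,000) passes entirely to Gita.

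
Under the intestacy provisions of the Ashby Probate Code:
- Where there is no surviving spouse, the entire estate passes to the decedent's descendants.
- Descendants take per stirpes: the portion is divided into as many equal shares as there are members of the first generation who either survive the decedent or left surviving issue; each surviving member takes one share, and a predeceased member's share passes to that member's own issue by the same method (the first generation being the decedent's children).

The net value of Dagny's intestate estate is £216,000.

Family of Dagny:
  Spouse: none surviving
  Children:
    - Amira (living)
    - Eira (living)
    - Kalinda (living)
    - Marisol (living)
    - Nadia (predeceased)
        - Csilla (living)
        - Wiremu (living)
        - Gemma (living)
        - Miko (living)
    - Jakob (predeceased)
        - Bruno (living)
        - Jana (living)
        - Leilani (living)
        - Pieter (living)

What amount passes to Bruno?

Bruno receives £9,000.

The entire £216,000 passes to the descendants.
That amount (£216,000) is divided into 6 shares of £36,000: Amira, Eira, Kalinda, and Marisol each take £36,000; Nadia's £36,000 share passes to Nadia's issue; Jakob's £36,000 share passes to Jakob's issue.
Nadia's share (£36,000) is divided into 4 shares of £9,000: Csilla, Wiremu, Gemma, and Miko each take £9,000.
Jakob's share (£36,000) is divided into 4 shares of £9,000: Bruno, Jana, Leilani, and Pieter each take £9,000.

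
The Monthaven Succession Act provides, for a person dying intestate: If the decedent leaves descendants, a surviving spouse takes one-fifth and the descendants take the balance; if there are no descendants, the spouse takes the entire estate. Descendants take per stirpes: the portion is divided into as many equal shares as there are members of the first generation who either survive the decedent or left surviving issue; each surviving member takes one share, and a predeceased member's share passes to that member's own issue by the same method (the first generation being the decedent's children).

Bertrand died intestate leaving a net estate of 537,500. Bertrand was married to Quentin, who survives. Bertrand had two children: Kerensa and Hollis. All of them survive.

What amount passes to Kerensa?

Kerensa receives 215,000.

Quentin takes one-fifth of 537,500 = 107,500. The remaining 430,000 passes to the descendants.
The descendants' portion (430,000) is divided into 2 shares of 215,000: Kerensa and Hollis each take 215,000.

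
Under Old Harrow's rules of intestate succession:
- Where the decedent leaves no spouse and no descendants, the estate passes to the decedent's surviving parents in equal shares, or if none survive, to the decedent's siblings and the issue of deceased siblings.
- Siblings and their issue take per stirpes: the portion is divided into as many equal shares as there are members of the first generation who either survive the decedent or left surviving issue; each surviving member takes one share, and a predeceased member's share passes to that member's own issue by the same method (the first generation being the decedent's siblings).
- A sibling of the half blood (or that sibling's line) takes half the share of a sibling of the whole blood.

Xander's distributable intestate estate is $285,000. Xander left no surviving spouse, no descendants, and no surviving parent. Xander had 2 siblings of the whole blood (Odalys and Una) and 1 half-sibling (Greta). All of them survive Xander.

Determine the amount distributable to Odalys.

The entire $285,000 passes to the siblings and their issue.
Counting each half-blood sibling's line as half a unit, there are 5/2 units in $285,000, so one unit is $114,000. Whole-blood lines (Odalys and Una) take $114,000 each; half-blood lines (Greta) take $57,000 each.

Odalys receives $114,000.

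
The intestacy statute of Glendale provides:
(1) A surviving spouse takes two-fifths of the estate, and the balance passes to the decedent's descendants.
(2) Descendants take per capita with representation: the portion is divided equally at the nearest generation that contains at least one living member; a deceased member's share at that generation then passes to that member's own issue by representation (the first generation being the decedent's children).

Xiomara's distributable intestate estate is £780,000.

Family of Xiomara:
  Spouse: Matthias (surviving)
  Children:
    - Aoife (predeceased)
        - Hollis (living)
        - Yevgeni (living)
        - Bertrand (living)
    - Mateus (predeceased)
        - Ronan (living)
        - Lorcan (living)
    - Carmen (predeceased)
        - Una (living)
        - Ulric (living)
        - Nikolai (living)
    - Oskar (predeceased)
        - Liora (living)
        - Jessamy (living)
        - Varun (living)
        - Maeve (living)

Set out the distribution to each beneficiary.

Matthias takes two-fifths of £780,000 = £312,000. The remaining £468,000 passes to the descendants.
No child survives, so the initial division is made at the grandchildren's generation.
The descendants' portion (£468,000) is divided into 12 shares of £39,000: Hollis, Yevgeni, Bertrand, Ronan, Lorcan, Una, Ulric, Nikolai, Liora, Jessamy, Varun, and Maeve each take £39,000.

Matthias: £312,000; Hollis: £39,000; Yevgeni: £39,000; Bertrand: £39,000; Ronan: £39,000; Lorcan: £39,000; Una: £39,000; Ulric: £39,000; Nikolai: £39,000; Liora: £39,000; Jessamy: £39,000; Varun: £39,000; Maeve: £39,000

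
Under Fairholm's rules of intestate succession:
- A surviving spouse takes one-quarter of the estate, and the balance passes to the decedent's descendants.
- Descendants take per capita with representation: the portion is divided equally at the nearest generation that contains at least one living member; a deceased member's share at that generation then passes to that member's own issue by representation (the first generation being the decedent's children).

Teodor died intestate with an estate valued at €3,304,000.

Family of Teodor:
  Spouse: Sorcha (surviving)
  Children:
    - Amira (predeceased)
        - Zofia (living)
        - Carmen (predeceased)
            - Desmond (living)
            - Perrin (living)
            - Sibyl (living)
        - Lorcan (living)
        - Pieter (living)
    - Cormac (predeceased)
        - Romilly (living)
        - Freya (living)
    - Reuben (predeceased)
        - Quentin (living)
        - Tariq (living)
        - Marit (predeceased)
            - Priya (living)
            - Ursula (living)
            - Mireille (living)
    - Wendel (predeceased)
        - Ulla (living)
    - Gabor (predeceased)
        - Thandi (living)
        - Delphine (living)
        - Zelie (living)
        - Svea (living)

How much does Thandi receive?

Sorcha takes one-quarter of €3,304,000 = €826,000. The remaining €2,478,000 passes to the descendants.
No child survives, so the initial division is made at the grandchildren's generation.
The descendants' portion (€2,478,000) is divided into 14 shares of €177,000: Zofia, Lorcan, Pieter, Romilly, Freya, Quentin, Tariq, Ulla, Thandi, Delphine, Zelie, and Svea each take €177,000; Carmen's €177,000 share passes to Carmen's issue; Marit's €177,000 share passes to Marit's issue.
Carmen's share (€177,000) is divided into 3 shares of €59,000: Desmond, Perrin, and Sibyl each take €59,000.
Marit's share (€177,000) is divided into 3 shares of €59,000: Priya, Ursula, and Mireille each take €59,000.

Thandi receives €177,000.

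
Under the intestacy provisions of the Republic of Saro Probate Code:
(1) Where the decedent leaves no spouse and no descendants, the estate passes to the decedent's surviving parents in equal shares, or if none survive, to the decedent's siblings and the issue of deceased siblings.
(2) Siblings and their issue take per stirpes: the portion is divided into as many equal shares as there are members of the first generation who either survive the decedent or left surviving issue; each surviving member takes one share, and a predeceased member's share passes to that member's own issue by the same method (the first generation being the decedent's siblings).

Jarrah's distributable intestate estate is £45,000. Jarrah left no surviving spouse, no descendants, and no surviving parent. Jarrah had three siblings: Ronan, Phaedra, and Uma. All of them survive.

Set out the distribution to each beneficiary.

The entire £45,000 passes to the siblings and their issue.
That amount (£45,000) is divided into 3 shares of £15,000: Ronan, Phaedra, and Uma each take £15,000.

Ronan: £15,000; Phaedra: £15,000; Uma: £15,000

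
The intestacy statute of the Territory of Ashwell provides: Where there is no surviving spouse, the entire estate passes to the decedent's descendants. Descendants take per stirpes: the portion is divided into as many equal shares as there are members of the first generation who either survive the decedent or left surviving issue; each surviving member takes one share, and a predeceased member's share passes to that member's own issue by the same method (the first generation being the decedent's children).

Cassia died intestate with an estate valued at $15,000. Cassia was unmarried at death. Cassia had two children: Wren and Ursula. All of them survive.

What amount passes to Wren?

Wren receives $7,500.

The entire $15,000 passes to the descendants.
That amount ($15,000) is divided into 2 shares of $7,500: Wren and Ursula each take $7,500.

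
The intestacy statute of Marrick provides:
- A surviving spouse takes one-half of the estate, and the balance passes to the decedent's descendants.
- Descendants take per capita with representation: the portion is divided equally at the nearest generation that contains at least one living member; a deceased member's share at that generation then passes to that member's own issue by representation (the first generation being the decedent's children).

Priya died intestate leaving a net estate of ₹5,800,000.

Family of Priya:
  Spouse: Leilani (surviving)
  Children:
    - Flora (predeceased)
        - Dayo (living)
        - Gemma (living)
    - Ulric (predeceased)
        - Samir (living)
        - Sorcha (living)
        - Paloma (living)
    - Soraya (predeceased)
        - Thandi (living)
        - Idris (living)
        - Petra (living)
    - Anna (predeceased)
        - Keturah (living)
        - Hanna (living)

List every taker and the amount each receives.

Leilani takes one-half of ₹5,800,000 = ₹2,900,000. The remaining ₹2,900,000 passes to the descendants.
No child survives, so the initial division is made at the grandchildren's generation.
The descendants' portion (₹2,900,000) is divided into 10 shares of ₹290,000: Dayo, Gemma, Samir, Sorcha, Paloma, Thandi, Idris, Petra, Keturah, and Hanna each take ₹290,000.

Leilani: ₹2,900,000; Dayo: ₹290,000; Gemma: ₹290,000; Samir: ₹290,000; Sorcha: ₹290,000; Paloma: ₹290,000; Thandi: ₹290,000; Idris: ₹290,000; Petra: ₹290,000; Keturah: ₹290,000; Hanna: ₹290,000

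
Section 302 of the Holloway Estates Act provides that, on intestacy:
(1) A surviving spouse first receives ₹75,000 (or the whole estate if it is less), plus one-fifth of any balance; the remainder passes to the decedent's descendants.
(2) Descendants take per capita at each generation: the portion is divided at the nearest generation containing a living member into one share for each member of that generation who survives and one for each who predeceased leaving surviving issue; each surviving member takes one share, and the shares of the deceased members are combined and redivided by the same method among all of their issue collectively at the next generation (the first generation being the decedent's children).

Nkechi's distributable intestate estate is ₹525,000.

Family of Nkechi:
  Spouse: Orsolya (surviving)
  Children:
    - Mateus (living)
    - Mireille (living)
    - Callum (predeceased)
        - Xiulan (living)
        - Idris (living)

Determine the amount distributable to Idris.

Orsolya first takes ₹75,000, leaving a balance of ₹450,000. Orsolya then takes one-fifth of the balance (₹90,000), for a total of ₹165,000. The remaining ₹360,000 passes to the descendants.
The descendants' portion (₹360,000) is divided at the children's generation into 3 shares of ₹120,000. Mateus and Mireille each take ₹120,000. The remaining share for the deceased Callum (₹120,000) is carried to the next generation.
That pool (₹120,000) is divided at the grandchildren's generation equally among Xiulan and Idris: ₹60,000 each.

Idris receives ₹60,000.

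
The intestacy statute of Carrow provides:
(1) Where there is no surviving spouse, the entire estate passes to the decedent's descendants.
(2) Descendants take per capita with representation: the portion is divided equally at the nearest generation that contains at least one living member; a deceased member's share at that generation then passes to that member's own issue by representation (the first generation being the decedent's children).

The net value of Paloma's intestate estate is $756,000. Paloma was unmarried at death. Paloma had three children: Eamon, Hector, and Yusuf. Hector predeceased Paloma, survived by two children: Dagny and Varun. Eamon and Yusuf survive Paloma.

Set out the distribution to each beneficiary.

Eamon: $252,000; Dagny: $126,000; Varun: $126,000; Yusuf: $252,000

The entire $756,000 passes to the descendants.
That amount ($756,000) is divided into 3 shares of $252,000: Eamon and Yusuf each take $252,000; Hector's $252,000 share passes to Hector's issue.
Hector's share ($252,000) is divided into 2 shares of $126,000: Dagny and Varun each take $126,000.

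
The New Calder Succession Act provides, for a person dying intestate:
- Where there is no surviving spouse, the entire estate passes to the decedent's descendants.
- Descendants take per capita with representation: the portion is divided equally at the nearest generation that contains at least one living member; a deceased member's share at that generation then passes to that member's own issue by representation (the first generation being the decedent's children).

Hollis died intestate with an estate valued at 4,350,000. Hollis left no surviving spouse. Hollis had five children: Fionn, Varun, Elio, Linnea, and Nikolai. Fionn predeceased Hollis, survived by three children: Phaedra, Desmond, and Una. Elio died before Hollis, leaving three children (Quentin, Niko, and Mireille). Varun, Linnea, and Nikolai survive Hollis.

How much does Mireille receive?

Mireille receives 290,000.

The entire 4,350,000 passes to the descendants.
That amount (4,350,000) is divided into 5 shares of 870,000: Varun, Linnea, and Nikolai each take 870,000; Fionn's 870,000 share passes to Fionn's issue; Elio's 870,000 share passes to Elio's issue.
Fionn's share (870,000) is divided into 3 shares of 290,000: Phaedra, Desmond, and Una each take 290,000.
Elio's share (870,000) is divided into 3 shares of 290,000: Quentin, Niko, and Mireille each take 290,000.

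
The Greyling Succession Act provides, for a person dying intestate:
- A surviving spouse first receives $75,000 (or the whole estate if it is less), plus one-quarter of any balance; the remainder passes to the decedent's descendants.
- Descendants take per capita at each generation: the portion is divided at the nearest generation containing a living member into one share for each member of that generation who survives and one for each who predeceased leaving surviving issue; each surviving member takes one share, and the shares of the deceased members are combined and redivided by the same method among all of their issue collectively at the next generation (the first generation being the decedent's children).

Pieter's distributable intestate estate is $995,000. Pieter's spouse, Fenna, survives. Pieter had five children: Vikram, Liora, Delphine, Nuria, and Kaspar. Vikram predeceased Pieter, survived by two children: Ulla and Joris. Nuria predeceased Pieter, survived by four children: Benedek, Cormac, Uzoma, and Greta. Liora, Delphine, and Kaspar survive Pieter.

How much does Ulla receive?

Ulla receives $46,000.

Fenna first takes $75,000, leaving a balance of $920,000. Fenna then takes one-quarter of the balance ($230,000), for a total of $305,000. The remaining $690,000 passes to the descendants.
The descendants' portion ($690,000) is divided at the children's generation into 5 shares of $138,000. Liora, Delphine, and Kaspar each take $138,000. The 2 shares of the deceased (Vikram and Nuria) are combined into a pool of $276,000.
That pool ($276,000) is divided at the grandchildren's generation equally among Ulla, Joris, Benedek, Cormac, Uzoma, and Greta: $46,000 each.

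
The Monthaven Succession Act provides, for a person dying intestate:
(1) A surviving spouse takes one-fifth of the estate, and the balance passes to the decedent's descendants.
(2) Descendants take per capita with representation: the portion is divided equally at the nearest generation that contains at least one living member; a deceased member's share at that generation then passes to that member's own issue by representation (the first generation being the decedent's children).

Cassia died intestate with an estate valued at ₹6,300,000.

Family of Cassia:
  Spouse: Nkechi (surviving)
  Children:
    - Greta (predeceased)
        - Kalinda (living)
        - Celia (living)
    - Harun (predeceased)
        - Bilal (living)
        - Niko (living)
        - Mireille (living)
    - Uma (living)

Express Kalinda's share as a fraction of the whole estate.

Kalinda receives 2/15 of the estate.

Nkechi takes one-fifth of ₹6,300,000 = ₹1,260,000. The remaining ₹5,040,000 passes to the descendants.
The descendants' portion (₹5,040,000) is divided into 3 shares of ₹1,680,000: Uma takes ₹1,680,000; Greta's ₹1,680,000 share passes to Greta's issue; Harun's ₹1,680,000 share passes to Harun's issue.
Greta's share (₹1,680,000) is divided into 2 shares of ₹840,000: Kalinda and Celia each take ₹840,000.
Harun's share (₹1,680,000) is divided into 3 shares of ₹560,000: Bilal, Niko, and Mireille each take ₹560,000.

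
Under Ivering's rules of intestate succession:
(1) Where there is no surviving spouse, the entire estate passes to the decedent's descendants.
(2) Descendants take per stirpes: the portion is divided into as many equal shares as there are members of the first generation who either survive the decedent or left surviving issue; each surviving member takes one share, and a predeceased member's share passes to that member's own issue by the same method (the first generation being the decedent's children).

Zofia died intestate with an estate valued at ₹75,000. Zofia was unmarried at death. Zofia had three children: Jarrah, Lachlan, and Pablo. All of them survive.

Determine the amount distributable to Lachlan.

Lachlan receives ₹25,000.

The entire ₹75,000 passes to the descendants.
That amount (₹75,000) is divided into 3 shares of ₹25,000: Jarrah, Lachlan, and Pablo each take ₹25,000.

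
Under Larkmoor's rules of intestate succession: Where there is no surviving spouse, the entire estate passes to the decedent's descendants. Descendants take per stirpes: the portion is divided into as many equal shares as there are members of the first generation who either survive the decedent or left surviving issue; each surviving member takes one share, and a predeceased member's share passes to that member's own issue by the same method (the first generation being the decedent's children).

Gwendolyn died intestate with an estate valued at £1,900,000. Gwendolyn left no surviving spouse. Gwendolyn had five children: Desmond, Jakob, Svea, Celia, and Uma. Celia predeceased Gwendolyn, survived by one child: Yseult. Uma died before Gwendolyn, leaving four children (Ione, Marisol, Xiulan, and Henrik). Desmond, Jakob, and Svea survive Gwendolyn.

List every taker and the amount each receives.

Desmond: £380,000; Jakob: £380,000; Svea: £380,000; Yseult: £380,000; Ione: £95,000; Marisol: £95,000; Xiulan: £95,000; Henrik: £95,000

The entire £1,900,000 passes to the descendants.
That amount (£1,900,000) is divided into 5 shares of £380,000: Desmond, Jakob, and Svea each take £380,000; Celia's £380,000 share passes to Celia's issue; Uma's £380,000 share passes to Uma's issue.
Celia's share (£380,000) passes entirely to Yseult.
Uma's share (£380,000) is divided into 4 shares of £95,000: Ione, Marisol, Xiulan, and Henrik each take £95,000.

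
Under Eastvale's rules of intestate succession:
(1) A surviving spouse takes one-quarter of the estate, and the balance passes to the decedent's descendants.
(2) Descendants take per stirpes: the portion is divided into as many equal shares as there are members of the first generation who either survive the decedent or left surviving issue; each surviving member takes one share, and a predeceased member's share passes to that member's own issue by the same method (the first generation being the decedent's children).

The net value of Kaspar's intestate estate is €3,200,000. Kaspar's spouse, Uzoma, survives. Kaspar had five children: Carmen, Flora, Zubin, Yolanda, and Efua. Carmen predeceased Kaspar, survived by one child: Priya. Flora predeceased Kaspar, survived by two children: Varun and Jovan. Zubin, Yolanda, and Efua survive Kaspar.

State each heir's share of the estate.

Uzoma: €800,000; Priya: €480,000; Varun: €240,000; Jovan: €240,000; Zubin: €480,000; Yolanda: €480,000; Efua: €480,000

Uzoma takes one-quarter of €3,200,000 = €800,000. The remaining €2,400,000 passes to the descendants.
The descendants' portion (€2,400,000) is divided into 5 shares of €480,000: Zubin, Yolanda, and Efua each take €480,000; Carmen's €480,000 share passes to Carmen's issue; Flora's €480,000 share passes to Flora's issue.
Carmen's share (€480,000) passes entirely to Priya.
Flora's share (€480,000) is divided into 2 shares of €240,000: Varun and Jovan each take €240,000.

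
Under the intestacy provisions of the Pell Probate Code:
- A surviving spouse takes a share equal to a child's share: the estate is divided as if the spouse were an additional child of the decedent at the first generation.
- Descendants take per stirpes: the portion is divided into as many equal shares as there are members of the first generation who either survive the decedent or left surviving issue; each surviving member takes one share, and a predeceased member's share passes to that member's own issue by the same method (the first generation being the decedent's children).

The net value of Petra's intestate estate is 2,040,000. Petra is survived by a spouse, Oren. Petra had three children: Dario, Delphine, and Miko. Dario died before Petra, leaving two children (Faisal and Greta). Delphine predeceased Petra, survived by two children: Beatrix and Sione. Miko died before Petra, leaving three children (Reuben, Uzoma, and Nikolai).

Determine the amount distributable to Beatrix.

The spouse counts as an additional share at the children's level, so there are 4 primary shares of 510,000. Oren takes one such share (510,000).
The children's combined portion (1,530,000) is divided into 3 shares of 510,000: Dario's 510,000 share passes to Dario's issue; Delphine's 510,000 share passes to Delphine's issue; Miko's 510,000 share passes to Miko's issue.
Dario's share (510,000) is divided into 2 shares of 255,000: Faisal and Greta each take 255,000.
Delphine's share (510,000) is divided into 2 shares of 255,000: Beatrix and Sione each take 255,000.
Miko's share (510,000) is divided into 3 shares of 170,000: Reuben, Uzoma, and Nikolai each take 170,000.

Beatrix receives 255,000.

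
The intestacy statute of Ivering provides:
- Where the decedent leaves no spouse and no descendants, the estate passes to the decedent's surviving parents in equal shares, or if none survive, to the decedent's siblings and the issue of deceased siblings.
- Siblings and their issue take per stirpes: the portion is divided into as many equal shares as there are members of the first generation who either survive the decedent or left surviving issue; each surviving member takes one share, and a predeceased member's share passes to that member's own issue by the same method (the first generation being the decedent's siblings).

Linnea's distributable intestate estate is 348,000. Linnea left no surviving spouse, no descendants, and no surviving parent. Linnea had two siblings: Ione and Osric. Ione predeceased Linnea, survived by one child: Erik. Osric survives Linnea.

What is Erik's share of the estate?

Erik receives 174,000.

The entire 348,000 passes to the siblings and their issue.
That amount (348,000) is divided into 2 shares of 174,000: Osric takes 174,000; Ione's 174,000 share passes to Ione's issue.
Ione's share (174,000) passes entirely to Erik.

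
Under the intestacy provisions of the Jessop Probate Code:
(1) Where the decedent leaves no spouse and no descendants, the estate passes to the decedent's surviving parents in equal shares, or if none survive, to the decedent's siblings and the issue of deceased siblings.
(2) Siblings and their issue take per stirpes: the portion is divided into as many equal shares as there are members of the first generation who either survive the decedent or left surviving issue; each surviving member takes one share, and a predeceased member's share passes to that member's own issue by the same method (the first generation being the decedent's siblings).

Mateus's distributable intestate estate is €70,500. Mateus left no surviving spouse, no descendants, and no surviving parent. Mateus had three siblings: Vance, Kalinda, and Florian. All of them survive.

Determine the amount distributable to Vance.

The entire €70,500 passes to the siblings and their issue.
That amount (€70,500) is divided into 3 shares of €23,500: Vance, Kalinda, and Florian each take €23,500.

Vance receives €23,500.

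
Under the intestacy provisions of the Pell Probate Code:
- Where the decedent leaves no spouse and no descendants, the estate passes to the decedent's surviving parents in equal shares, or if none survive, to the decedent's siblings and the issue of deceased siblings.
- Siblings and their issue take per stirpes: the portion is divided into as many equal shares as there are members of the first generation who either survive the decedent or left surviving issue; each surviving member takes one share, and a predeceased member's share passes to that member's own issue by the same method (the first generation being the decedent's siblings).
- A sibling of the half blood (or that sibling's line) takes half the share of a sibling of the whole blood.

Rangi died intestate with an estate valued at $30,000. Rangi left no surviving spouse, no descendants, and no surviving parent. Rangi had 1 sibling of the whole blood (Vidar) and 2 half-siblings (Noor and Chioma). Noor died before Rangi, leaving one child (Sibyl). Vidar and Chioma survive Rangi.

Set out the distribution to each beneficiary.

Sibyl: $7,500; Vidar: $15,000; Chioma: $7,500

The entire $30,000 passes to the siblings and their issue.
Counting each half-blood sibling's line as half a unit, there are 2 units in $30,000, so one unit is $15,000. Whole-blood lines (Vidar) take $15,000 each; half-blood lines (Noor and Chioma) take $7,500 each.
Noor's share ($7,500) passes entirely to Sibyl.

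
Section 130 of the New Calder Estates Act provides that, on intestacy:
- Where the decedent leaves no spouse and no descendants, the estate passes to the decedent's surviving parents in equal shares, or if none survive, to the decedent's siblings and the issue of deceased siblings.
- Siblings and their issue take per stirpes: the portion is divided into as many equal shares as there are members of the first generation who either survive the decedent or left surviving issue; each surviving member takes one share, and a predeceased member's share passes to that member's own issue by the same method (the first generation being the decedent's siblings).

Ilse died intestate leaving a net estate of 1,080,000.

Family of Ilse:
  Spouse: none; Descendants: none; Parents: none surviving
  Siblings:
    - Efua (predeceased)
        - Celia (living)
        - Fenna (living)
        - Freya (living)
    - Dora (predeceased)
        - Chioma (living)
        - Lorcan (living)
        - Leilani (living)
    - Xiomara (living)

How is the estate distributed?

Celia: 120,000; Fenna: 120,000; Freya: 120,000; Chioma: 120,000; Lorcan: 120,000; Leilani: 120,000; Xiomara: 360,000

The entire 1,080,000 passes to the siblings and their issue.
That amount (1,080,000) is divided into 3 shares of 360,000: Xiomara takes 360,000; Efua's 360,000 share passes to Efua's issue; Dora's 360,000 share passes to Dora's issue.
Efua's share (360,000) is divided into 3 shares of 120,000: Celia, Fenna, and Freya each take 120,000.
Dora's share (360,000) is divided into 3 shares of 120,000: Chioma, Lorcan, and Leilani each take 120,000.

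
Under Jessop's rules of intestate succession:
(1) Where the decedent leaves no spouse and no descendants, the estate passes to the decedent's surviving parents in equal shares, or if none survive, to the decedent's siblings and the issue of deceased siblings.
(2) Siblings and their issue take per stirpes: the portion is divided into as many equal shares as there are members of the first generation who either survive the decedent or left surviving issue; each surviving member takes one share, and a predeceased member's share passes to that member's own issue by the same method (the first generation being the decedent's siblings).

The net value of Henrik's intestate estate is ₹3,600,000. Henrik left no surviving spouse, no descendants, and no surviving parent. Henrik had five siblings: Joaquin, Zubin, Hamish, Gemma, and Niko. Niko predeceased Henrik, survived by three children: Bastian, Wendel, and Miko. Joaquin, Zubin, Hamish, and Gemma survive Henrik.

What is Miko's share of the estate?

The entire ₹3,600,000 passes to the siblings and their issue.
That amount (₹3,600,000) is divided into 5 shares of ₹720,000: Joaquin, Zubin, Hamish, and Gemma each take ₹720,000; Niko's ₹720,000 share passes to Niko's issue.
Niko's share (₹720,000) is divided into 3 shares of ₹240,000: Bastian, Wendel, and Miko each take ₹240,000.

Miko receives ₹240,000.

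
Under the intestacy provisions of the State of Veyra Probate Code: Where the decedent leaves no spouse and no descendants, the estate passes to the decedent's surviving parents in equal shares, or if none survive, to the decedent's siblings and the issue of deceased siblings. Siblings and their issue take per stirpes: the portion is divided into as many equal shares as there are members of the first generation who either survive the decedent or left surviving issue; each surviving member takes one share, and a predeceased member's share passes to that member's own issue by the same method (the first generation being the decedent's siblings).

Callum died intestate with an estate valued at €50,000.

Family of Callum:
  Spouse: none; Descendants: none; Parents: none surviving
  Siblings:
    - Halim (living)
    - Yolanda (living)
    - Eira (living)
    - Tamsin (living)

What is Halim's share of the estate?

The entire €50,000 passes to the siblings and their issue.
That amount (€50,000) is divided into 4 shares of €12,500: Halim, Yolanda, Eira, and Tamsin each take €12,500.

Halim receives €12,500.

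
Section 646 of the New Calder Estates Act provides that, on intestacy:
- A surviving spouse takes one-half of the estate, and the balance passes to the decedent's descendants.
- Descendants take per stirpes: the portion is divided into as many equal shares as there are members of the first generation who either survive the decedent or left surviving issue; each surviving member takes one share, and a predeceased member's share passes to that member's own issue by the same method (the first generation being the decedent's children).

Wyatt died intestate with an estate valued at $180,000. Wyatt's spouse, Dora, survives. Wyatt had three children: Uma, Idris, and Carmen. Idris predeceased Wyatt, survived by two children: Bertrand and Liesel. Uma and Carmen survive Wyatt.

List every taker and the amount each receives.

Dora takes one-half of $180,000 = $90,000. The remaining $90,000 passes to the descendants.
The descendants' portion ($90,000) is divided into 3 shares of $30,000: Uma and Carmen each take $30,000; Idris's $30,000 share passes to Idris's issue.
Idris's share ($30,000) is divided into 2 shares of $15,000: Bertrand and Liesel each take $15,000.

Dora: $90,000; Uma: $30,000; Bertrand: $15,000; Liesel: $15,000; Carmen: $30,000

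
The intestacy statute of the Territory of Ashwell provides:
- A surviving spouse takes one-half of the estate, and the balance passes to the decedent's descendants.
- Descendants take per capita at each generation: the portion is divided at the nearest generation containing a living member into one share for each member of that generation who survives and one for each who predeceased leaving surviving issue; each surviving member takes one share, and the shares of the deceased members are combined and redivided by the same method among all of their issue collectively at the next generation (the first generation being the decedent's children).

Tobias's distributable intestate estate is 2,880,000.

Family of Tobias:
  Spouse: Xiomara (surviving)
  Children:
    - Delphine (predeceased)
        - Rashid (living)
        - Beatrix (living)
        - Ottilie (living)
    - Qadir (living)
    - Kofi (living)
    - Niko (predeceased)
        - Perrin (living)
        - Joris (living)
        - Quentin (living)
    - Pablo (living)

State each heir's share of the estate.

Xiomara takes one-half of 2,880,000 = 1,440,000. The remaining 1,440,000 passes to the descendants.
The descendants' portion (1,440,000) is divided at the children's generation into 5 shares of 288,000. Qadir, Kofi, and Pablo each take 288,000. The 2 shares of the deceased (Delphine and Niko) are combined into a pool of 576,000.
That pool (576,000) is divided at the grandchildren's generation equally among Rashid, Beatrix, Ottilie, Perrin, Joris, and Quentin: 96,000 each.

Xiomara: 1,440,000; Rashid: 96,000; Beatrix: 96,000; Ottilie: 96,000; Qadir: 288,000; Kofi: 288,000; Perrin: 96,000; Joris: 96,000; Quentin: 96,000; Pablo: 288,000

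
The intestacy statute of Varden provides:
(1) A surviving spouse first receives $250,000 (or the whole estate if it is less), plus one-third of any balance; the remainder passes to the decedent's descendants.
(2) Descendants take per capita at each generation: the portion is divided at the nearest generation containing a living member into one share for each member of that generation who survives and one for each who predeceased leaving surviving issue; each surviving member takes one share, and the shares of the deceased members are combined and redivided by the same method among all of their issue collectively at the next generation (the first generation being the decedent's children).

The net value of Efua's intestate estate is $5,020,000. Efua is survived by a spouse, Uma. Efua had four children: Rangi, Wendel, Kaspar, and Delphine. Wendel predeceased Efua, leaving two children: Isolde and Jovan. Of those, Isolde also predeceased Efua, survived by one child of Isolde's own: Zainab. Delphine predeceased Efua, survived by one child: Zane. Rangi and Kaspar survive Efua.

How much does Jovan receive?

Jovan receives $530,000.

Uma first takes $250,000, leaving a balance of $4,770,000. Uma then takes one-third of the balance ($1,590,000), for a total of $1,840,000. The remaining $3,180,000 passes to the descendants.
The descendants' portion ($3,180,000) is divided at the children's generation into 4 shares of $795,000. Rangi and Kaspar each take $795,000. The 2 shares of the deceased (Wendel and Delphine) are combined into a pool of $1,590,000.
That pool ($1,590,000) is divided at the grandchildren's generation into 3 shares of $530,000. Jovan and Zane each take $530,000. The remaining share for the deceased Isolde ($530,000) is carried to the next generation.
That pool ($530,000) passes entirely to Zainab, the sole taker at the great-grandchildren's generation.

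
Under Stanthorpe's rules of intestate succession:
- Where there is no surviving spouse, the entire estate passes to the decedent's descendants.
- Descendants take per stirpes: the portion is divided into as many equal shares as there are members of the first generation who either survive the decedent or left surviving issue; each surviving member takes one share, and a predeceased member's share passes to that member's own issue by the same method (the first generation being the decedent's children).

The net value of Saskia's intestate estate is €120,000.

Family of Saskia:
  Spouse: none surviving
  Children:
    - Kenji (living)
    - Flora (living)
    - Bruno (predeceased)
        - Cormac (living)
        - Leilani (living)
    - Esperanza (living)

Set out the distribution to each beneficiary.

The entire €120,000 passes to the descendants.
That amount (€120,000) is divided into 4 shares of €30,000: Kenji, Flora, and Esperanza each take €30,000; Bruno's €30,000 share passes to Bruno's issue.
Bruno's share (€30,000) is divided into 2 shares of €15,000: Cormac and Leilani each take €15,000.

Kenji: €30,000; Flora: €30,000; Cormac: €15,000; Leilani: €15,000; Esperanza: €30,000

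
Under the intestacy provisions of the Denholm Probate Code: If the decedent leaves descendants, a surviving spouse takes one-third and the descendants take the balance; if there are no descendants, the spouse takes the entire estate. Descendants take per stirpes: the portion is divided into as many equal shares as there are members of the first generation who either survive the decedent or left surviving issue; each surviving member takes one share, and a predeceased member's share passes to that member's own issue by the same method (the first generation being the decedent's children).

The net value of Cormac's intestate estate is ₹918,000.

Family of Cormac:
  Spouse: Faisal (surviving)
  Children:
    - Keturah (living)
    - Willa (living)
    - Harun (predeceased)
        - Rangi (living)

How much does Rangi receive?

Rangi receives ₹204,000.

Faisal takes one-third of ₹918,000 = ₹306,000. The remaining ₹612,000 passes to the descendants.
The descendants' portion (₹612,000) is divided into 3 shares of ₹204,000: Keturah and Willa each take ₹204,000; Harun's ₹204,000 share passes to Harun's issue.
Harun's share (₹204,000) passes entirely to Rangi.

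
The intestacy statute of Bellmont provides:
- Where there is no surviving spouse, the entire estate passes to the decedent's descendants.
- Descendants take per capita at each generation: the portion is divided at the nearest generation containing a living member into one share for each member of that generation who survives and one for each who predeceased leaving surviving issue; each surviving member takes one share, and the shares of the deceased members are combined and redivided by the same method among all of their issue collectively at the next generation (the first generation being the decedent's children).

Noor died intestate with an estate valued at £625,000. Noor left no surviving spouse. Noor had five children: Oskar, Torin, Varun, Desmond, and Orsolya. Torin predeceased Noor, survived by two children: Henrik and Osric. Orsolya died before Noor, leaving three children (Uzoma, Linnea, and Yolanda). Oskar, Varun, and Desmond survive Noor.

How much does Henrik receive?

The entire £625,000 passes to the descendants.
That amount (£625,000) is divided at the children's generation into 5 shares of £125,000. Oskar, Varun, and Desmond each take £125,000. The 2 shares of the deceased (Torin and Orsolya) are combined into a pool of £250,000.
That pool (£250,000) is divided at the grandchildren's generation equally among Henrik, Osric, Uzoma, Linnea, and Yolanda: £50,000 each.

Henrik receives £50,000.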